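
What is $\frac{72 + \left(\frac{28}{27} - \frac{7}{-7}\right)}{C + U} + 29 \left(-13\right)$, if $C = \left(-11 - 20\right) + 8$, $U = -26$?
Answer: $- \frac{500770}{1323} \approx -378.51$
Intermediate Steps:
$C = -23$ ($C = -31 + 8 = -23$)
$\frac{72 + \left(\frac{28}{27} - \frac{7}{-7}\right)}{C + U} + 29 \left(-13\right) = \frac{72 + \left(\frac{28}{27} - \frac{7}{-7}\right)}{-23 - 26} + 29 \left(-13\right) = \frac{72 + \left(28 \cdot \frac{1}{27} - -1\right)}{-49} - 377 = \left(72 + \left(\frac{28}{27} + 1\right)\right) \left(- \frac{1}{49}\right) - 377 = \left(72 + \frac{55}{27}\right) \left(- \frac{1}{49}\right) - 377 = \frac{1999}{27} \left(- \frac{1}{49}\right) - 377 = - \frac{1999}{1323} - 377 = - \frac{500770}{1323}$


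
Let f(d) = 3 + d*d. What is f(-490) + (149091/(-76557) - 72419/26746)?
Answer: 163874605214499/682531174 ≈ 2.4010e+5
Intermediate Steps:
f(d) = 3 + d²
f(-490) + (149091/(-76557) - 72419/26746) = (3 + (-490)²) + (149091/(-76557) - 72419/26746) = (3 + 240100) + (149091*(-1/76557) - 72419*1/26746) = 240103 + (-49697/25519 - 72419/26746) = 240103 - 3177256423/682531174 = 163874605214499/682531174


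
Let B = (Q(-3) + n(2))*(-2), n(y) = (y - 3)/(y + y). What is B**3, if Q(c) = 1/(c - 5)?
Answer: 27/64 ≈ 0.42188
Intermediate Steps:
Q(c) = 1/(-5 + c)
n(y) = (-3 + y)/(2*y) (n(y) = (-3 + y)/((2*y)) = (-3 + y)*(1/(2*y)) = (-3 + y)/(2*y))
B = 3/4 (B = (1/(-5 - 3) + (1/2)*(-3 + 2)/2)*(-2) = (1/(-8) + (1/2)*(1/2)*(-1))*(-2) = (-1/8 - 1/4)*(-2) = -3/8*(-2) = 3/4 ≈ 0.75000)
B**3 = (3/4)**3 = 27/64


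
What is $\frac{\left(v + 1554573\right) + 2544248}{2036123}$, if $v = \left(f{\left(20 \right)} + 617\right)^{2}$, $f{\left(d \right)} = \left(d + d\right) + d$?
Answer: $\frac{4557150}{2036123} \approx 2.2382$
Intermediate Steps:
$f{\left(d \right)} = 3 d$ ($f{\left(d \right)} = 2 d + d = 3 d$)
$v = 458329$ ($v = \left(3 \cdot 20 + 617\right)^{2} = \left(60 + 617\right)^{2} = 677^{2} = 458329$)
$\frac{\left(v + 1554573\right) + 2544248}{2036123} = \frac{\left(458329 + 1554573\right) + 2544248}{2036123} = \left(2012902 + 2544248\right) \frac{1}{2036123} = 4557150 \cdot \frac{1}{2036123} = \frac{4557150}{2036123}$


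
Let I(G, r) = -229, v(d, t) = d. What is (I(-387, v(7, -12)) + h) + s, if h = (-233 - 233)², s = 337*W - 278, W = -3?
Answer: 215638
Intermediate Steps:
s = -1289 (s = 337*(-3) - 278 = -1011 - 278 = -1289)
h = 217156 (h = (-466)² = 217156)
(I(-387, v(7, -12)) + h) + s = (-229 + 217156) - 1289 = 216927 - 1289 = 215638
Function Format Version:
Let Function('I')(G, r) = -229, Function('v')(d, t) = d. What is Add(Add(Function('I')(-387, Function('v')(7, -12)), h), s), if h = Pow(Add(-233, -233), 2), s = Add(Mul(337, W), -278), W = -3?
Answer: 215638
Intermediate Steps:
s = -1289 (s = Add(Mul(337, -3), -278) = Add(-1011, -278) = -1289)
h = 217156 (h = Pow(-466, 2) = 217156)
Add(Add(Function('I')(-387, Function('v')(7, -12)), h), s) = Add(Add(-229, 217156), -1289) = Add(216927, -1289) = 215638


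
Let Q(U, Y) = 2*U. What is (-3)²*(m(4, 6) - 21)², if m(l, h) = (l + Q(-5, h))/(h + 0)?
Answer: 4356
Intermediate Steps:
m(l, h) = (-10 + l)/h (m(l, h) = (l + 2*(-5))/(h + 0) = (l - 10)/h = (-10 + l)/h)
(-3)²*(m(4, 6) - 21)² = (-3)²*((-10 + 4)/6 - 21)² = 9*((⅙)*(-6) - 21)² = 9*(-1 - 21)² = 9*(-22)² = 9*484 = 4356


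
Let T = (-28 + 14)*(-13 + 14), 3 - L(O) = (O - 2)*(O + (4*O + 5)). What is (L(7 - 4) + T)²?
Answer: 961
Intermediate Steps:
L(O) = 3 - (-2 + O)*(5 + 5*O) (L(O) = 3 - (O - 2)*(O + (4*O + 5)) = 3 - (-2 + O)*(O + (5 + 4*O)) = 3 - (-2 + O)*(5 + 5*O))
T = -14 (T = -14*1 = -14)
(L(7 - 4) + T)² = ((13 - 5*(7 - 4)² + 5*(7 - 4)) - 14)² = ((13 - 5*3² + 5*3) - 14)² = ((13 - 5*9 + 15) - 14)² = ((13 - 45 + 15) - 14)² = (-17 - 14)² = (-31)² = 961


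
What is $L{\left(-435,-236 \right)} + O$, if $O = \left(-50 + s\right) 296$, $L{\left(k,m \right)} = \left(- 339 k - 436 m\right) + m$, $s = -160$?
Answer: $187965$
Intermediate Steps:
$L{\left(k,m \right)} = - 435 m - 339 k$ ($L{\left(k,m \right)} = \left(- 436 m - 339 k\right) + m = - 435 m - 339 k$)
$O = -62160$ ($O = \left(-50 - 160\right) 296 = \left(-210\right) 296 = -62160$)
$L{\left(-435,-236 \right)} + O = \left(\left(-435\right) \left(-236\right) - -147465\right) - 62160 = \left(102660 + 147465\right) - 62160 = 250125 - 62160 = 187965$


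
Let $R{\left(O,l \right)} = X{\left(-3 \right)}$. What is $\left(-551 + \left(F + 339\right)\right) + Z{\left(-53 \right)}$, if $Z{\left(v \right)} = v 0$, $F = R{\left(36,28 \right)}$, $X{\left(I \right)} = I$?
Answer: $-215$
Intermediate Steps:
$R{\left(O,l \right)} = -3$
$F = -3$
$Z{\left(v \right)} = 0$
$\left(-551 + \left(F + 339\right)\right) + Z{\left(-53 \right)} = \left(-551 + \left(-3 + 339\right)\right) + 0 = \left(-551 + 336\right) + 0 = -215 + 0 = -215$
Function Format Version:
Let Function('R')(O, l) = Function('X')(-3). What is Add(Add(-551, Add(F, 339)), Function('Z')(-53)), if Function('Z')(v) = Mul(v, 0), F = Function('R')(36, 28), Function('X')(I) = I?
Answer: -215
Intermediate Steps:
Function('R')(O, l) = -3
F = -3
Function('Z')(v) = 0
Add(Add(-551, Add(F, 339)), Function('Z')(-53)) = Add(Add(-551, Add(-3, 339)), 0) = Add(Add(-551, 336), 0) = Add(-215, 0) = -215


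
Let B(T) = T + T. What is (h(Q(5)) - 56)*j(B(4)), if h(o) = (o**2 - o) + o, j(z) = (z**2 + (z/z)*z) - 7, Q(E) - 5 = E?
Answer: 2860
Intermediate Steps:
B(T) = 2*T
Q(E) = 5 + E
j(z) = -7 + z + z**2 (j(z) = (z**2 + 1*z) - 7 = (z**2 + z) - 7 = (z + z**2) - 7 = -7 + z + z**2)
h(o) = o**2
(h(Q(5)) - 56)*j(B(4)) = ((5 + 5)**2 - 56)*(-7 + 2*4 + (2*4)**2) = (10**2 - 56)*(-7 + 8 + 8**2) = (100 - 56)*(-7 + 8 + 64) = 44*65 = 2860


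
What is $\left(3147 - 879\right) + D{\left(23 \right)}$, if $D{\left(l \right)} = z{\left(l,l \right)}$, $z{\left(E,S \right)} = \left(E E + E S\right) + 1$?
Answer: $3327$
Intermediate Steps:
$z{\left(E,S \right)} = 1 + E^{2} + E S$ ($z{\left(E,S \right)} = \left(E^{2} + E S\right) + 1 = 1 + E^{2} + E S$)
$D{\left(l \right)} = 1 + 2 l^{2}$ ($D{\left(l \right)} = 1 + l^{2} + l l = 1 + l^{2} + l^{2} = 1 + 2 l^{2}$)
$\left(3147 - 879\right) + D{\left(23 \right)} = \left(3147 - 879\right) + \left(1 + 2 \cdot 23^{2}\right) = 2268 + \left(1 + 2 \cdot 529\right) = 2268 + \left(1 + 1058\right) = 2268 + 1059 = 3327$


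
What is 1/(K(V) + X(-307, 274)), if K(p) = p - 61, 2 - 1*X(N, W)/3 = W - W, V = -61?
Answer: -1/116 ≈ -0.0086207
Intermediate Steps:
X(N, W) = 6 (X(N, W) = 6 - 3*(W - W) = 6 - 3*0 = 6 + 0 = 6)
K(p) = -61 + p
1/(K(V) + X(-307, 274)) = 1/((-61 - 61) + 6) = 1/(-122 + 6) = 1/(-116) = -1/116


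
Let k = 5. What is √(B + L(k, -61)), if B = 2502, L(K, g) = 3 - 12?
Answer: 3*√277 ≈ 49.930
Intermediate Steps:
L(K, g) = -9
√(B + L(k, -61)) = √(2502 - 9) = √2493 = 3*√277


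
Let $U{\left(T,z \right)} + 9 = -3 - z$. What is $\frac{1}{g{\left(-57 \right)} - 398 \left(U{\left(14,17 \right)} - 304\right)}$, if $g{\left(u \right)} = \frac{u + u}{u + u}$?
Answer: $\frac{1}{132535} \approx 7.5452 \cdot 10^{-6}$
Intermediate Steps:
$U{\left(T,z \right)} = -12 - z$ ($U{\left(T,z \right)} = -9 - \left(3 + z\right) = -12 - z$)
$g{\left(u \right)} = 1$ ($g{\left(u \right)} = \frac{2 u}{2 u} = 2 u \frac{1}{2 u} = 1$)
$\frac{1}{g{\left(-57 \right)} - 398 \left(U{\left(14,17 \right)} - 304\right)} = \frac{1}{1 - 398 \left(\left(-12 - 17\right) - 304\right)} = \frac{1}{1 - 398 \left(-29 - 304\right)} = \frac{1}{1 - -132534} = \frac{1}{1 + 132534} = \frac{1}{132535}$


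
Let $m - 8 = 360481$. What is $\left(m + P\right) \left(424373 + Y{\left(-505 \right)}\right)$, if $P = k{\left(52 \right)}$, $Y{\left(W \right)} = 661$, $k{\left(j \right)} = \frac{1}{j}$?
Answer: $\frac{3983722334793}{26} \approx 1.5322 \cdot 10^{11}$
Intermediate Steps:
$m = 360489$ ($m = 8 + 360481 = 360489$)
$P = \frac{1}{52} \approx 0.019231$
$\left(m + P\right) \left(424373 + Y{\left(-505 \right)}\right) = \left(360489 + \frac{1}{52}\right) \left(424373 + 661\right) = \frac{18745429}{52} \cdot 425034 = \frac{3983722334793}{26}$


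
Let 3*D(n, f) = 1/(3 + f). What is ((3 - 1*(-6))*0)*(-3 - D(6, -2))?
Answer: 0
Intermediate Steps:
D(n, f) = 1/(3*(3 + f))
((3 - 1*(-6))*0)*(-3 - D(6, -2)) = ((3 - 1*(-6))*0)*(-3 - 1/(3*(3 - 2))) = ((3 + 6)*0)*(-3 - 1/(3*1)) = (9*0)*(-3 - 1/3) = 0*(-3 - 1*⅓) = 0*(-3 - ⅓) = 0*(-10/3) = 0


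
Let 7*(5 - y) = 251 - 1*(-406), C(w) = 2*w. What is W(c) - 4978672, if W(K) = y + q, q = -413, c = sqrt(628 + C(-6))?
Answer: -34854217/7 ≈ -4.9792e+6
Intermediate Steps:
c = 2*sqrt(154) (c = sqrt(628 + 2*(-6)) = sqrt(628 - 12) = sqrt(616) = 2*sqrt(154) ≈ 24.819)
y = -622/7 (y = 5 - (251 - 1*(-406))/7 = 5 - (251 + 406)/7 = 5 - 1/7*657 = 5 - 657/7 = -622/7 ≈ -88.857)
W(K) = -3513/7 (W(K) = -622/7 - 413 = -3513/7)
W(c) - 4978672 = -3513/7 - 4978672 = -34854217/7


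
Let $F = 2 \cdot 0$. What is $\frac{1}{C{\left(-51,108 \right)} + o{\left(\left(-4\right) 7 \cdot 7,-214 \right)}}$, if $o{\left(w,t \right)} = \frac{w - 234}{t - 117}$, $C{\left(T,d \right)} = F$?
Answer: $\frac{331}{430} \approx 0.76977$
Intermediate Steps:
$F = 0$
$C{\left(T,d \right)} = 0$
$o{\left(w,t \right)} = \frac{-234 + w}{-117 + t}$
$\frac{1}{C{\left(-51,108 \right)} + o{\left(\left(-4\right) 7 \cdot 7,-214 \right)}} = \frac{1}{0 + \frac{-234 + \left(-4\right) 7 \cdot 7}{-117 - 214}} = \frac{1}{0 + \frac{-234 - 196}{-331}} = \frac{1}{0 - \frac{-234 - 196}{331}} = \frac{1}{0 - - \frac{430}{331}} = \frac{1}{0 + \frac{430}{331}} = \frac{1}{\frac{430}{331}} = \frac{331}{430}$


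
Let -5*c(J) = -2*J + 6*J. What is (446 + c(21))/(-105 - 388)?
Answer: -74/85 ≈ -0.87059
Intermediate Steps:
c(J) = -4*J/5 (c(J) = -(-2*J + 6*J)/5 = -4*J/5)
(446 + c(21))/(-105 - 388) = (446 - ⅘*21)/(-105 - 388) = (446 - 84/5)/(-493) = -1/493*2146/5 = -74/85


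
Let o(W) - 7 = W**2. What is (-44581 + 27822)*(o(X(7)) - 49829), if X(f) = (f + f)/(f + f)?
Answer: 834950139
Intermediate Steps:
X(f) = 1 (X(f) = (2*f)/((2*f)) = (2*f)*(1/(2*f)) = 1)
o(W) = 7 + W**2
(-44581 + 27822)*(o(X(7)) - 49829) = (-44581 + 27822)*((7 + 1**2) - 49829) = -16759*((7 + 1) - 49829) = -16759*(8 - 49829) = -16759*(-49821) = 834950139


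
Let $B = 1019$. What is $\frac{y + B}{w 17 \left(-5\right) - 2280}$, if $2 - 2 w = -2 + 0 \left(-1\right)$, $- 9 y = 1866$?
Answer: $- \frac{487}{1470} \approx -0.33129$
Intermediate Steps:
$y = - \frac{622}{3}$ ($y = \left(- \frac{1}{9}\right) 1866 = - \frac{622}{3} \approx -207.33$)
$w = 2$ ($w = 1 - \frac{-2 + 0 \left(-1\right)}{2} = 1 - \frac{-2 + 0}{2} = 1 - -1 = 1 + 1 = 2$)
$\frac{y + B}{w 17 \left(-5\right) - 2280} = \frac{- \frac{622}{3} + 1019}{2 \cdot 17 \left(-5\right) - 2280} = \frac{2435}{3 \left(34 \left(-5\right) - 2280\right)} = \frac{2435}{3 \left(-170 - 2280\right)} = \frac{2435}{3 \left(-2450\right)} = \frac{2435}{3} \left(- \frac{1}{2450}\right) = - \frac{487}{1470}$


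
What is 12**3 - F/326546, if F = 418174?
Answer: 281926657/163273 ≈ 1726.7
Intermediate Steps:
12**3 - F/326546 = 12**3 - 418174/326546 = 1728 - 418174/326546 = 1728 - 1*209087/163273 = 1728 - 209087/163273 = 281926657/163273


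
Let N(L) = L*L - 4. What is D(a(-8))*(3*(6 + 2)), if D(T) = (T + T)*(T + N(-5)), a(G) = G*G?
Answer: 261120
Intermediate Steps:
N(L) = -4 + L**2 (N(L) = L**2 - 4 = -4 + L**2)
a(G) = G**2
D(T) = 2*T*(21 + T) (D(T) = (T + T)*(T + (-4 + (-5)**2)) = (2*T)*(T + (-4 + 25)) = (2*T)*(T + 21) = (2*T)*(21 + T) = 2*T*(21 + T))
D(a(-8))*(3*(6 + 2)) = (2*(-8)**2*(21 + (-8)**2))*(3*(6 + 2)) = (2*64*(21 + 64))*(3*8) = (2*64*85)*24 = 10880*24 = 261120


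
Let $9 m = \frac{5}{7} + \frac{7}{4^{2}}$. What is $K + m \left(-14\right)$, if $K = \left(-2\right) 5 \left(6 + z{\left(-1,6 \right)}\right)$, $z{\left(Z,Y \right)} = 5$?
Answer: $- \frac{2683}{24} \approx -111.79$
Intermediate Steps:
$K = -110$ ($K = \left(-2\right) 5 \left(6 + 5\right) = \left(-10\right) 11 = -110$)
$m = \frac{43}{336}$ ($m = \frac{\frac{5}{7} + \frac{7}{4^{2}}}{9} = \frac{5 \cdot \frac{1}{7} + \frac{7}{16}}{9} = \frac{\frac{5}{7} + 7 \cdot \frac{1}{16}}{9} = \frac{\frac{5}{7} + \frac{7}{16}}{9} = \frac{1}{9} \cdot \frac{129}{112} = \frac{43}{336} \approx 0.12798$)
$K + m \left(-14\right) = -110 + \frac{43}{336} \left(-14\right) = -110 - \frac{43}{24} = - \frac{2683}{24}$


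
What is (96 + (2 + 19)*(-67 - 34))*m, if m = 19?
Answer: -38475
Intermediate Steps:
(96 + (2 + 19)*(-67 - 34))*m = (96 + (2 + 19)*(-67 - 34))*19 = (96 + 21*(-101))*19 = (96 - 2121)*19 = -2025*19 = -38475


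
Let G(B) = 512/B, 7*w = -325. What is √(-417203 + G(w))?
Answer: I*√1762729267/65 ≈ 645.92*I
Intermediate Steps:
w = -325/7 (w = (⅐)*(-325) = -325/7 ≈ -46.429)
√(-417203 + G(w)) = √(-417203 + 512/(-325/7)) = √(-417203 + 512*(-7/325)) = √(-417203 - 3584/325) = √(-135594559/325) = I*√1762729267/65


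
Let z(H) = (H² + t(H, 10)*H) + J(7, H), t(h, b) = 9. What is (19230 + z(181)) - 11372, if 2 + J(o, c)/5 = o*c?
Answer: 48573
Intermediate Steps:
J(o, c) = -10 + 5*c*o (J(o, c) = -10 + 5*(o*c) = -10 + 5*(c*o) = -10 + 5*c*o)
z(H) = -10 + H² + 44*H (z(H) = (H² + 9*H) + (-10 + 5*H*7) = (H² + 9*H) + (-10 + 35*H) = -10 + H² + 44*H)
(19230 + z(181)) - 11372 = (19230 + (-10 + 181² + 44*181)) - 11372 = (19230 + (-10 + 32761 + 7964)) - 11372 = (19230 + 40715) - 11372 = 59945 - 11372 = 48573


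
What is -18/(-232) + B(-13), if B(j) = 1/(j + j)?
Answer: 59/1508 ≈ 0.039125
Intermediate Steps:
B(j) = 1/(2*j)
-18/(-232) + B(-13) = -18/(-232) + (½)/(-13) = -18*(-1/232) + (½)*(-1/13) = 9/116 - 1/26 = 59/1508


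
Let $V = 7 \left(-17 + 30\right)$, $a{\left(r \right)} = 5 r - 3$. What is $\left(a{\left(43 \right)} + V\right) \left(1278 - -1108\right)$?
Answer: $722958$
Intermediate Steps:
$a{\left(r \right)} = -3 + 5 r$
$V = 91$ ($V = 7 \cdot 13 = 91$)
$\left(a{\left(43 \right)} + V\right) \left(1278 - -1108\right) = \left(\left(-3 + 5 \cdot 43\right) + 91\right) \left(1278 - -1108\right) = \left(\left(-3 + 215\right) + 91\right) \left(1278 + 1108\right) = \left(212 + 91\right) 2386 = 303 \cdot 2386 = 722958$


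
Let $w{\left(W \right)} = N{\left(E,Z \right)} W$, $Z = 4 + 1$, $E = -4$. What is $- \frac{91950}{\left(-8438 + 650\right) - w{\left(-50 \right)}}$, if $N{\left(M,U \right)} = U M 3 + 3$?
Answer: $\frac{15325}{1773} \approx 8.6435$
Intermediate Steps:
$Z = 5$
$N{\left(M,U \right)} = 3 + 3 M U$ ($N{\left(M,U \right)} = U 3 M + 3 = 3 M U + 3 = 3 + 3 M U$)
$w{\left(W \right)} = - 57 W$ ($w{\left(W \right)} = \left(3 + 3 \left(-4\right) 5\right) W = \left(3 - 60\right) W = - 57 W$)
$- \frac{91950}{\left(-8438 + 650\right) - w{\left(-50 \right)}} = - \frac{91950}{\left(-8438 + 650\right) - \left(-57\right) \left(-50\right)} = - \frac{91950}{-7788 - 2850} = - \frac{91950}{-10638} = \left(-91950\right) \left(- \frac{1}{10638}\right) = \frac{15325}{1773}$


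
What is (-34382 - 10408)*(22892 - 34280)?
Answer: 510068520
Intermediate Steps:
(-34382 - 10408)*(22892 - 34280) = -44790*(-11388) = 510068520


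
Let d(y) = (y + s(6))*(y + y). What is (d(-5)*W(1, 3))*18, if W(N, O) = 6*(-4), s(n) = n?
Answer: 4320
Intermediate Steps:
W(N, O) = -24
d(y) = 2*y*(6 + y) (d(y) = (y + 6)*(y + y) = (6 + y)*(2*y) = 2*y*(6 + y))
(d(-5)*W(1, 3))*18 = ((2*(-5)*(6 - 5))*(-24))*18 = ((2*(-5)*1)*(-24))*18 = -10*(-24)*18 = 240*18 = 4320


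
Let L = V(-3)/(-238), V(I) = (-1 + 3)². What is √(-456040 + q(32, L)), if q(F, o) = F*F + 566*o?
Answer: 2*I*√1610904071/119 ≈ 674.56*I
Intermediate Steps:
V(I) = 4 (V(I) = 2² = 4)
L = -2/119 (L = 4/(-238) = 4*(-1/238) = -2/119 ≈ -0.016807)
q(F, o) = F² + 566*o
√(-456040 + q(32, L)) = √(-456040 + (32² + 566*(-2/119))) = √(-456040 + (1024 - 1132/119)) = √(-456040 + 120724/119) = √(-54148036/119) = 2*I*√1610904071/119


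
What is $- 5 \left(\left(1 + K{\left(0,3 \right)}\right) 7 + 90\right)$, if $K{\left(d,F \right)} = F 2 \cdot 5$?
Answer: $-1535$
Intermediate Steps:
$K{\left(d,F \right)} = 10 F$ ($K{\left(d,F \right)} = 2 F 5 = 10 F$)
$- 5 \left(\left(1 + K{\left(0,3 \right)}\right) 7 + 90\right) = - 5 \left(\left(1 + 10 \cdot 3\right) 7 + 90\right) = - 5 \left(\left(1 + 30\right) 7 + 90\right) = - 5 \left(31 \cdot 7 + 90\right) = - 5 \left(217 + 90\right) = \left(-5\right) 307 = -1535$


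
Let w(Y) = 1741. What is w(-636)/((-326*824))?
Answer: -1741/268624 ≈ -0.0064812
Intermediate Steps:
w(-636)/((-326*824)) = 1741/((-326*824)) = 1741/(-268624) = 1741*(-1/268624) = -1741/268624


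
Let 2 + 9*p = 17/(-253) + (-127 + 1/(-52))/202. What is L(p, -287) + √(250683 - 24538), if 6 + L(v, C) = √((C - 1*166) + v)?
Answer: -6 + √226145 + I*√800342299301402/1328756 ≈ 469.55 + 21.291*I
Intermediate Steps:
p = -796073/2657512 (p = -2/9 + (17/(-253) + (-127 + 1/(-52))/202)/9 = -2/9 + (17*(-1/253) + (-127 - 1/52)*(1/202))/9 = -2/9 + (-17/253 - 6605/52*1/202)/9 = -2/9 + (-17/253 - 6605/10504)/9 = -2/9 + (⅑)*(-1849633/2657512) = -2/9 - 1849633/23917608 = -796073/2657512 ≈ -0.29956)
L(v, C) = -6 + √(-166 + C + v) (L(v, C) = -6 + √((C - 1*166) + v) = -6 + √((C - 166) + v) = -6 + √((-166 + C) + v) = -6 + √(-166 + C + v))
L(p, -287) + √(250683 - 24538) = (-6 + √(-166 - 287 - 796073/2657512)) + √(250683 - 24538) = (-6 + √(-1204649009/2657512)) + √226145 = (-6 + I*√800342299301402/1328756) + √226145 = -6 + √226145 + I*√800342299301402/1328756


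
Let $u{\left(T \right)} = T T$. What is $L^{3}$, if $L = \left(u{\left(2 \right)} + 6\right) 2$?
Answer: $8000$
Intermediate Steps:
$u{\left(T \right)} = T^{2}$
$L = 20$ ($L = \left(2^{2} + 6\right) 2 = \left(4 + 6\right) 2 = 10 \cdot 2 = 20$)
$L^{3} = 20^{3} = 8000$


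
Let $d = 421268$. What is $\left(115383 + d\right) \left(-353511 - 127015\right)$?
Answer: $-257874758426$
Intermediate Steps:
$\left(115383 + d\right) \left(-353511 - 127015\right) = \left(115383 + 421268\right) \left(-353511 - 127015\right) = 536651 \left(-480526\right) = -257874758426$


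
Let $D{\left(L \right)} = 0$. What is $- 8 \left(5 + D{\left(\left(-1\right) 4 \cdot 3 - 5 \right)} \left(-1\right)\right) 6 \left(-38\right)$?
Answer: $9120$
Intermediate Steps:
$- 8 \left(5 + D{\left(\left(-1\right) 4 \cdot 3 - 5 \right)} \left(-1\right)\right) 6 \left(-38\right) = - 8 \left(5 + 0 \left(-1\right)\right) 6 \left(-38\right) = - 8 \left(5 + 0\right) 6 \left(-38\right) = - 8 \cdot 5 \cdot 6 \left(-38\right) = \left(-8\right) 30 \left(-38\right) = \left(-240\right) \left(-38\right) = 9120$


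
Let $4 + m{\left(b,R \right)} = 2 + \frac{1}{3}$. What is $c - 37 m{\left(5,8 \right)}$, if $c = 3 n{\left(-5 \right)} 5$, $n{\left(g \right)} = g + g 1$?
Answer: $- \frac{265}{3} \approx -88.333$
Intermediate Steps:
$m{\left(b,R \right)} = - \frac{5}{3}$ ($m{\left(b,R \right)} = -4 + \left(2 + \frac{1}{3}\right) = -4 + \frac{7}{3} = - \frac{5}{3}$)
$n{\left(g \right)} = 2 g$ ($n{\left(g \right)} = g + g = 2 g$)
$c = -150$ ($c = 3 \cdot 2 \left(-5\right) 5 = 3 \left(-10\right) 5 = \left(-30\right) 5 = -150$)
$c - 37 m{\left(5,8 \right)} = -150 - - \frac{185}{3} = -150 + \frac{185}{3} = - \frac{265}{3}$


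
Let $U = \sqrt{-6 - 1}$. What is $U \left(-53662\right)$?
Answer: $- 53662 i \sqrt{7} \approx - 1.4198 \cdot 10^{5} i$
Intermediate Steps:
$U = i \sqrt{7}$ ($U = \sqrt{-7} = i \sqrt{7} \approx 2.6458 i$)
$U \left(-53662\right) = i \sqrt{7} \left(-53662\right) = - 53662 i \sqrt{7}$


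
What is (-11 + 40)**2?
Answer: 841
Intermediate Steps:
(-11 + 40)**2 = 29**2 = 841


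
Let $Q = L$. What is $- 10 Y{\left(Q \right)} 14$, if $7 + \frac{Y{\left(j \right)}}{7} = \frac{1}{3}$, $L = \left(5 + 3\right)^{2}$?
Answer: $\frac{19600}{3} \approx 6533.3$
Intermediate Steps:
$L = 64$ ($L = 8^{2} = 64$)
$Q = 64$
$Y{\left(j \right)} = - \frac{140}{3}$ ($Y{\left(j \right)} = -49 + \frac{7}{3} = - \frac{140}{3}$)
$- 10 Y{\left(Q \right)} 14 = \left(-10\right) \left(- \frac{140}{3}\right) 14 = \frac{1400}{3} \cdot 14 = \frac{19600}{3}$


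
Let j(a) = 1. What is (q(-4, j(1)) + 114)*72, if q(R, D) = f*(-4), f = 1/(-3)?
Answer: 8304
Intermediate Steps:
f = -⅓ ≈ -0.33333
q(R, D) = 4/3 (q(R, D) = -⅓*(-4) = 4/3)
(q(-4, j(1)) + 114)*72 = (4/3 + 114)*72 = (346/3)*72 = 8304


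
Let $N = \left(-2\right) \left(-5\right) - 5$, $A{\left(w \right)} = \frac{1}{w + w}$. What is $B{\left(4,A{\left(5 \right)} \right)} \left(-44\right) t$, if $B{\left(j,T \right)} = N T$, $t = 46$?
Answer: $-1012$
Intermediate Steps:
$A{\left(w \right)} = \frac{1}{2 w}$
$N = 5$ ($N = 10 - 5 = 5$)
$B{\left(j,T \right)} = 5 T$
$B{\left(4,A{\left(5 \right)} \right)} \left(-44\right) t = 5 \frac{1}{2 \cdot 5} \left(-44\right) 46 = 5 \cdot \frac{1}{2} \cdot \frac{1}{5} \left(-44\right) 46 = 5 \cdot \frac{1}{10} \left(-44\right) 46 = \frac{1}{2} \left(-44\right) 46 = \left(-22\right) 46 = -1012$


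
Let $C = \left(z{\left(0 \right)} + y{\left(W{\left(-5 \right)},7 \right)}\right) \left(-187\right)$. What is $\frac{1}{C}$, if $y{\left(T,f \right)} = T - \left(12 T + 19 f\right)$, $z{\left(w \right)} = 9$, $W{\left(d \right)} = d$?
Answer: $\frac{1}{12903} \approx 7.7501 \cdot 10^{-5}$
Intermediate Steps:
$y{\left(T,f \right)} = - 19 f - 11 T$ ($y{\left(T,f \right)} = T - \left(12 T + 19 f\right) = - 19 f - 11 T$)
$C = 12903$ ($C = \left(9 - 78\right) \left(-187\right) = \left(-69\right) \left(-187\right) = 12903$)
$\frac{1}{C} = \frac{1}{12903}$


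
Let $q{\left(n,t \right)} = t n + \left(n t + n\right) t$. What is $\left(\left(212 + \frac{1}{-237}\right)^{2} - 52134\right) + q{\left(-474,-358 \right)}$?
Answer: $- \frac{3393593017085}{56169} \approx -6.0418 \cdot 10^{7}$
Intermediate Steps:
$q{\left(n,t \right)} = n t + t \left(n + n t\right)$ ($q{\left(n,t \right)} = n t + \left(n + n t\right) t = n t + t \left(n + n t\right)$)
$\left(\left(212 + \frac{1}{-237}\right)^{2} - 52134\right) + q{\left(-474,-358 \right)} = \left(\left(212 + \frac{1}{-237}\right)^{2} - 52134\right) - - 169692 \left(2 - 358\right) = \left(\left(212 - \frac{1}{237}\right)^{2} - 52134\right) - \left(-169692\right) \left(-356\right) = \left(\left(\frac{50243}{237}\right)^{2} - 52134\right) - 60410352 = \left(\frac{2524359049}{56169} - 52134\right) - 60410352 = - \frac{403955597}{56169} - 60410352 = - \frac{3393593017085}{56169}$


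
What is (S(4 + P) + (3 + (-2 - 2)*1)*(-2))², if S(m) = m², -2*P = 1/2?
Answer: 66049/256 ≈ 258.00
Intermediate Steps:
P = -¼ (P = -½/2 = -½*½ = -¼ ≈ -0.25000)
(S(4 + P) + (3 + (-2 - 2)*1)*(-2))² = ((4 - ¼)² + (3 + (-2 - 2)*1)*(-2))² = ((15/4)² + (3 - 4*1)*(-2))² = (225/16 + (3 - 4)*(-2))² = (225/16 - 1*(-2))² = (225/16 + 2)² = (257/16)² = 66049/256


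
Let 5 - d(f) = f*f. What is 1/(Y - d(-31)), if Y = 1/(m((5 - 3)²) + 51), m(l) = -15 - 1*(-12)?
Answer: 48/45889 ≈ 0.0010460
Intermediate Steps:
m(l) = -3 (m(l) = -15 + 12 = -3)
Y = 1/48 (Y = 1/(-3 + 51) = 1/48 ≈ 0.020833)
d(f) = 5 - f² (d(f) = 5 - f*f = 5 - f²)
1/(Y - d(-31)) = 1/(1/48 - (5 - 1*(-31)²)) = 1/(1/48 - (5 - 1*961)) = 1/(1/48 - (5 - 961)) = 1/(1/48 - 1*(-956)) = 1/(1/48 + 956) = 1/(45889/48) = 48/45889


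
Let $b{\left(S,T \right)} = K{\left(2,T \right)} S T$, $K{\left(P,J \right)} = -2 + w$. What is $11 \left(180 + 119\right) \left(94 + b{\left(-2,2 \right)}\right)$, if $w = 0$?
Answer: $335478$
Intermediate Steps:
$K{\left(P,J \right)} = -2$ ($K{\left(P,J \right)} = -2 + 0 = -2$)
$b{\left(S,T \right)} = - 2 S T$
$11 \left(180 + 119\right) \left(94 + b{\left(-2,2 \right)}\right) = 11 \left(180 + 119\right) \left(94 - \left(-4\right) 2\right) = 11 \cdot 299 \left(94 + 8\right) = 11 \cdot 299 \cdot 102 = 11 \cdot 30498 = 335478$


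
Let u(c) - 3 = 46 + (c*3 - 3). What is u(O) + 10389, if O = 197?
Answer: 11026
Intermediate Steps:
u(c) = 46 + 3*c (u(c) = 3 + (46 + (c*3 - 3)) = 3 + (46 + (3*c - 3)) = 3 + (46 + (-3 + 3*c)) = 3 + (43 + 3*c) = 46 + 3*c)
u(O) + 10389 = (46 + 3*197) + 10389 = (46 + 591) + 10389 = 637 + 10389 = 11026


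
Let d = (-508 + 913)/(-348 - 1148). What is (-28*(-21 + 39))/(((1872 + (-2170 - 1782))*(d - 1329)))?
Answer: -7854/43086095 ≈ -0.00018229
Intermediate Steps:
d = -405/1496 (d = 405/(-1496) = 405*(-1/1496) = -405/1496 ≈ -0.27072)
(-28*(-21 + 39))/(((1872 + (-2170 - 1782))*(d - 1329))) = (-28*(-21 + 39))/(((1872 + (-2170 - 1782))*(-405/1496 - 1329))) = (-28*18)/(((1872 - 3952)*(-1988589/1496))) = -504/((-2080*(-1988589/1496))) = -504/517033140/187 = -504*187/517033140 = -7854/43086095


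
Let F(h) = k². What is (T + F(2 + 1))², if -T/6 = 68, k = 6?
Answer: 138384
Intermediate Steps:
T = -408 (T = -6*68 = -408)
F(h) = 36 (F(h) = 6² = 36)
(T + F(2 + 1))² = (-408 + 36)² = (-372)² = 138384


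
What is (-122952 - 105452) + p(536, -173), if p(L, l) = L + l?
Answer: -228041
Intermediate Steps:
(-122952 - 105452) + p(536, -173) = (-122952 - 105452) + (536 - 173) = -228404 + 363 = -228041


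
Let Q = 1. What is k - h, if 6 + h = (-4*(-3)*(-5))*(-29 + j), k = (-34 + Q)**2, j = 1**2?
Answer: -585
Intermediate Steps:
j = 1
k = 1089 (k = (-34 + 1)**2 = (-33)**2 = 1089)
h = 1674 (h = -6 + (-4*(-3)*(-5))*(-29 + 1) = -6 + (12*(-5))*(-28) = -6 - 60*(-28) = -6 + 1680 = 1674)
k - h = 1089 - 1*1674 = 1089 - 1674 = -585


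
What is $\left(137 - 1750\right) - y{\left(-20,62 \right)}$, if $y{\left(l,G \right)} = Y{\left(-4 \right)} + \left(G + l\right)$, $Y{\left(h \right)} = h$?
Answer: $-1651$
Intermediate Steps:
$y{\left(l,G \right)} = -4 + G + l$ ($y{\left(l,G \right)} = -4 + \left(G + l\right) = -4 + G + l$)
$\left(137 - 1750\right) - y{\left(-20,62 \right)} = \left(137 - 1750\right) - \left(-4 + 62 - 20\right) = \left(137 - 1750\right) - 38 = -1613 - 38 = -1651$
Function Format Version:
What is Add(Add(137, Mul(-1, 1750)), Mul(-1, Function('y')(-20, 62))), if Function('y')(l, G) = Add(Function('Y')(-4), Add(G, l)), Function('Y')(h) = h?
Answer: -1651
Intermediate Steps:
Function('y')(l, G) = Add(-4, G, l) (Function('y')(l, G) = Add(-4, Add(G, l)) = Add(-4, G, l))
Add(Add(137, Mul(-1, 1750)), Mul(-1, Function('y')(-20, 62))) = Add(Add(137, Mul(-1, 1750)), Mul(-1, Add(-4, 62, -20))) = Add(Add(137, -1750), Mul(-1, 38)) = Add(-1613, -38) = -1651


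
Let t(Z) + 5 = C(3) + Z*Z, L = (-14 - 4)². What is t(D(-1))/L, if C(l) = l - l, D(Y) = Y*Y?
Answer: -1/81 ≈ -0.012346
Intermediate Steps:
L = 324 (L = (-18)² = 324)
D(Y) = Y²
C(l) = 0
t(Z) = -5 + Z² (t(Z) = -5 + (0 + Z*Z) = -5 + (0 + Z²) = -5 + Z²)
t(D(-1))/L = (-5 + ((-1)²)²)/324 = (-5 + 1²)*(1/324) = (-5 + 1)*(1/324) = -4*1/324 = -1/81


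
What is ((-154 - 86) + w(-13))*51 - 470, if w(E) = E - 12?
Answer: -13985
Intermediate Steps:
w(E) = -12 + E
((-154 - 86) + w(-13))*51 - 470 = ((-154 - 86) + (-12 - 13))*51 - 470 = (-240 - 25)*51 - 470 = -265*51 - 470 = -13515 - 470 = -13985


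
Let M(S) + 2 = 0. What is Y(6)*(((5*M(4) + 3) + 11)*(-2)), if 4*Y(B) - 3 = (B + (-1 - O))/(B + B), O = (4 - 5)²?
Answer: -20/3 ≈ -6.6667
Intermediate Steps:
M(S) = -2 (M(S) = -2 + 0 = -2)
O = 1 (O = (-1)² = 1)
Y(B) = ¾ + (-2 + B)/(8*B) (Y(B) = ¾ + ((B + (-1 - 1*1))/(B + B))/4 = ¾ + ((B + (-1 - 1))/((2*B)))/4 = ¾ + ((B - 2)*(1/(2*B)))/4 = ¾ + ((-2 + B)*(1/(2*B)))/4 = ¾ + ((-2 + B)/(2*B))/4 = ¾ + (-2 + B)/(8*B))
Y(6)*(((5*M(4) + 3) + 11)*(-2)) = ((⅛)*(-2 + 7*6)/6)*(((5*(-2) + 3) + 11)*(-2)) = ((⅛)*(⅙)*(-2 + 42))*(((-10 + 3) + 11)*(-2)) = ((⅛)*(⅙)*40)*((-7 + 11)*(-2)) = 5*(4*(-2))/6 = (⅚)*(-8) = -20/3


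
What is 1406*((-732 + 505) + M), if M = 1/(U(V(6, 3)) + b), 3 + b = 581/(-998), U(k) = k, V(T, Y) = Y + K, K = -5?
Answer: -1779454690/5571 ≈ -3.1941e+5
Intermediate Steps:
V(T, Y) = -5 + Y (V(T, Y) = Y - 5 = -5 + Y)
b = -3575/998 (b = -3 + 581/(-998) = -3 + 581*(-1/998) = -3 - 581/998 = -3575/998 ≈ -3.5822)
M = -998/5571 (M = 1/((-5 + 3) - 3575/998) = 1/(-2 - 3575/998) = 1/(-5571/998) = -998/5571 ≈ -0.17914)
1406*((-732 + 505) + M) = 1406*((-732 + 505) - 998/5571) = 1406*(-227 - 998/5571) = 1406*(-1265615/5571) = -1779454690/5571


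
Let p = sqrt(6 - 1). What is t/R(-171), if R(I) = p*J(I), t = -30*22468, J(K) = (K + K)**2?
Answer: -11234*sqrt(5)/9747 ≈ -2.5772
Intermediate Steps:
J(K) = 4*K**2 (J(K) = (2*K)**2 = 4*K**2)
p = sqrt(5) ≈ 2.2361
t = -674040
R(I) = 4*sqrt(5)*I**2 (R(I) = sqrt(5)*(4*I**2) = 4*sqrt(5)*I**2)
t/R(-171) = -674040*sqrt(5)/584820 = -11234*sqrt(5)/9747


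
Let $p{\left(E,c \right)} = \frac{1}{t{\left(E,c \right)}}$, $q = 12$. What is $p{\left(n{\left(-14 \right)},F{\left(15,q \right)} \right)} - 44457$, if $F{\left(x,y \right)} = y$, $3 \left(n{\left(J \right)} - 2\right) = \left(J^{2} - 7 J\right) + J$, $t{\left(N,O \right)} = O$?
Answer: $- \frac{533483}{12} \approx -44457.0$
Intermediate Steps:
$n{\left(J \right)} = 2 - 2 J + \frac{J^{2}}{3}$ ($n{\left(J \right)} = 2 + \frac{\left(J^{2} - 7 J\right) + J}{3} = 2 + \frac{J^{2} - 6 J}{3} = 2 + \left(- 2 J + \frac{J^{2}}{3}\right) = 2 - 2 J + \frac{J^{2}}{3}$)
$p{\left(E,c \right)} = \frac{1}{c}$
$p{\left(n{\left(-14 \right)},F{\left(15,q \right)} \right)} - 44457 = \frac{1}{12} - 44457 = - \frac{533483}{12}$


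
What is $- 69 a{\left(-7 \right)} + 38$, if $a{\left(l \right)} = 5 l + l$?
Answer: $2936$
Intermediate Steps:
$a{\left(l \right)} = 6 l$
$- 69 a{\left(-7 \right)} + 38 = - 69 \cdot 6 \left(-7\right) + 38 = \left(-69\right) \left(-42\right) + 38 = 2898 + 38 = 2936$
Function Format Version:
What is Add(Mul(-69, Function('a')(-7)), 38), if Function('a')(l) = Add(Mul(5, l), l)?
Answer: 2936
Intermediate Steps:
Function('a')(l) = Mul(6, l)
Add(Mul(-69, Function('a')(-7)), 38) = Add(Mul(-69, Mul(6, -7)), 38) = Add(Mul(-69, -42), 38) = Add(2898, 38) = 2936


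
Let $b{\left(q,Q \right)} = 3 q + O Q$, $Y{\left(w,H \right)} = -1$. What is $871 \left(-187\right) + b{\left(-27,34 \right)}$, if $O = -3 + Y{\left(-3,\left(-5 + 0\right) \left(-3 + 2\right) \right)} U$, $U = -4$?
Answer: $-162924$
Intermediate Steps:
$O = 1$ ($O = -3 - -4 = -3 + 4 = 1$)
$b{\left(q,Q \right)} = Q + 3 q$ ($b{\left(q,Q \right)} = 3 q + 1 Q = 3 q + Q = Q + 3 q$)
$871 \left(-187\right) + b{\left(-27,34 \right)} = 871 \left(-187\right) + \left(34 + 3 \left(-27\right)\right) = -162877 + \left(34 - 81\right) = -162877 - 47 = -162924$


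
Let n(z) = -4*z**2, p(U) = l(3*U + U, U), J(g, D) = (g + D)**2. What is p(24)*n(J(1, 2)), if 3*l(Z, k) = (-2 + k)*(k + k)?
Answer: -114048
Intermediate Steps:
J(g, D) = (D + g)**2
l(Z, k) = 2*k*(-2 + k)/3 (l(Z, k) = ((-2 + k)*(k + k))/3 = ((-2 + k)*(2*k))/3 = (2*k*(-2 + k))/3 = 2*k*(-2 + k)/3)
p(U) = 2*U*(-2 + U)/3
p(24)*n(J(1, 2)) = ((2/3)*24*(-2 + 24))*(-4*(2 + 1)**4) = ((2/3)*24*22)*(-4*(3**2)**2) = 352*(-4*9**2) = 352*(-4*81) = 352*(-324) = -114048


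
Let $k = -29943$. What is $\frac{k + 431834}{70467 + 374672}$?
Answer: $\frac{401891}{445139} \approx 0.90284$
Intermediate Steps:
$\frac{k + 431834}{70467 + 374672} = \frac{-29943 + 431834}{70467 + 374672} = \frac{401891}{445139}$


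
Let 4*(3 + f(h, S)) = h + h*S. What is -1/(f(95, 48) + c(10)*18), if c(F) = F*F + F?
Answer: -4/12563 ≈ -0.00031840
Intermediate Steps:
f(h, S) = -3 + h/4 + S*h/4 (f(h, S) = -3 + (h + h*S)/4 = -3 + (h + S*h)/4 = -3 + (h/4 + S*h/4) = -3 + h/4 + S*h/4)
c(F) = F + F² (c(F) = F² + F = F + F²)
-1/(f(95, 48) + c(10)*18) = -1/((-3 + (¼)*95 + (¼)*48*95) + (10*(1 + 10))*18) = -1/((-3 + 95/4 + 1140) + (10*11)*18) = -1/(4643/4 + 110*18) = -1/(4643/4 + 1980) = -1/12563/4 = -1*4/12563 = -4/12563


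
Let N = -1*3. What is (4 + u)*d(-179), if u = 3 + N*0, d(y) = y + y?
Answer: -2506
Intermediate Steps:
N = -3
d(y) = 2*y
u = 3 (u = 3 - 3*0 = 3 + 0 = 3)
(4 + u)*d(-179) = (4 + 3)*(2*(-179)) = 7*(-358) = -2506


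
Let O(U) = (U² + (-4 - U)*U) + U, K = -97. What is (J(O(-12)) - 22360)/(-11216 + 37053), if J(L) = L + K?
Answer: -3203/3691 ≈ -0.86779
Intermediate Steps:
O(U) = U + U² + U*(-4 - U) (O(U) = (U² + U*(-4 - U)) + U = U + U² + U*(-4 - U))
J(L) = -97 + L (J(L) = L - 97 = -97 + L)
(J(O(-12)) - 22360)/(-11216 + 37053) = ((-97 - 3*(-12)) - 22360)/(-11216 + 37053) = ((-97 + 36) - 22360)/25837 = (-61 - 22360)*(1/25837) = -22421*1/25837 = -3203/3691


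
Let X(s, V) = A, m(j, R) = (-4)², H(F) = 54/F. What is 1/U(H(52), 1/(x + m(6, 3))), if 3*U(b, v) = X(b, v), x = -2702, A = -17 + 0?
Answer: -3/17 ≈ -0.17647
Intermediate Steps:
A = -17
m(j, R) = 16
X(s, V) = -17
U(b, v) = -17/3 (U(b, v) = (⅓)*(-17) = -17/3)
1/U(H(52), 1/(x + m(6, 3))) = 1/(-17/3) = -3/17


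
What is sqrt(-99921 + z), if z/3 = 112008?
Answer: sqrt(236103) ≈ 485.90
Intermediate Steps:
z = 336024 (z = 3*112008 = 336024)
sqrt(-99921 + z) = sqrt(-99921 + 336024) = sqrt(236103)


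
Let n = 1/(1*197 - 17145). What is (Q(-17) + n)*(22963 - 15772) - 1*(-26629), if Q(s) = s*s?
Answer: 35672617753/16948 ≈ 2.1048e+6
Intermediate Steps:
Q(s) = s²
n = -1/16948 (n = 1/(197 - 17145) = 1/(-16948) = -1/16948 ≈ -5.9004e-5)
(Q(-17) + n)*(22963 - 15772) - 1*(-26629) = ((-17)² - 1/16948)*(22963 - 15772) - 1*(-26629) = (289 - 1/16948)*7191 + 26629 = (4897971/16948)*7191 + 26629 = 35221309461/16948 + 26629 = 35672617753/16948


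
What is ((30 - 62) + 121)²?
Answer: 7921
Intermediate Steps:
((30 - 62) + 121)² = (-32 + 121)² = 89² = 7921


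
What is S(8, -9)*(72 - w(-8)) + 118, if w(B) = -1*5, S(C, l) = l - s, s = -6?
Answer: -113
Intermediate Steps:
S(C, l) = 6 + l (S(C, l) = l - 1*(-6) = l + 6 = 6 + l)
w(B) = -5
S(8, -9)*(72 - w(-8)) + 118 = (6 - 9)*(72 - 1*(-5)) + 118 = -3*(72 + 5) + 118 = -3*77 + 118 = -231 + 118 = -113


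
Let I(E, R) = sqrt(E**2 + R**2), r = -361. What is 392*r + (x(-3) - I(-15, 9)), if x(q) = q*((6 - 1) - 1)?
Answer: -141524 - 3*sqrt(34) ≈ -1.4154e+5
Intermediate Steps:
x(q) = 4*q (x(q) = q*(5 - 1) = q*4 = 4*q)
392*r + (x(-3) - I(-15, 9)) = 392*(-361) + (4*(-3) - sqrt((-15)**2 + 9**2)) = -141512 + (-12 - sqrt(225 + 81)) = -141512 + (-12 - sqrt(306)) = -141512 + (-12 - 3*sqrt(34)) = -141524 - 3*sqrt(34)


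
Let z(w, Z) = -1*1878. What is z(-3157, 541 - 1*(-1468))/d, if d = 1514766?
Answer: -313/252461 ≈ -0.0012398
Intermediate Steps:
z(w, Z) = -1878
z(-3157, 541 - 1*(-1468))/d = -1878/1514766 = -1878*1/1514766 = -313/252461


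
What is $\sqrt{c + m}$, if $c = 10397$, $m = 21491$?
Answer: $4 \sqrt{1993} \approx 178.57$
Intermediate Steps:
$\sqrt{c + m} = \sqrt{10397 + 21491} = \sqrt{31888} = 4 \sqrt{1993}$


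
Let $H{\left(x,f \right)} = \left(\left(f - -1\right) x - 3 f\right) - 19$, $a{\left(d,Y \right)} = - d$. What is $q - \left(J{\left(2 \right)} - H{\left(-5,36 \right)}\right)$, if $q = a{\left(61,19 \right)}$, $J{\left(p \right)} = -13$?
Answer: $-360$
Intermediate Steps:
$H{\left(x,f \right)} = -19 - 3 f + x \left(1 + f\right)$ ($H{\left(x,f \right)} = \left(\left(f + 1\right) x - 3 f\right) - 19 = \left(\left(1 + f\right) x - 3 f\right) - 19 = \left(x \left(1 + f\right) - 3 f\right) - 19 = \left(- 3 f + x \left(1 + f\right)\right) - 19 = -19 - 3 f + x \left(1 + f\right)$)
$q = -61$ ($q = \left(-1\right) 61 = -61$)
$q - \left(J{\left(2 \right)} - H{\left(-5,36 \right)}\right) = -61 - \left(-13 - \left(-19 - 5 - 108 + 36 \left(-5\right)\right)\right) = -61 - \left(-13 - \left(-19 - 5 - 108 - 180\right)\right) = -61 - \left(-13 - -312\right) = -61 - \left(-13 + 312\right) = -61 - 299 = -360$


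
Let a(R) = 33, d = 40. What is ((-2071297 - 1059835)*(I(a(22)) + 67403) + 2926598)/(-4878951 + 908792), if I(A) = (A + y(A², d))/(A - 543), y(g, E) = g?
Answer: 1055189375538/19850795 ≈ 53156.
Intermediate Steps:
I(A) = (A + A²)/(-543 + A) (I(A) = (A + A²)/(A - 543) = (A + A²)/(-543 + A))
((-2071297 - 1059835)*(I(a(22)) + 67403) + 2926598)/(-4878951 + 908792) = ((-2071297 - 1059835)*(33*(1 + 33)/(-543 + 33) + 67403) + 2926598)/(-4878951 + 908792) = (-3131132*(33*34/(-510) + 67403) + 2926598)/(-3970159) = (-3131132*(33*(-1/510)*34 + 67403) + 2926598)*(-1/3970159) = (-3131132*(-11/5 + 67403) + 2926598)*(-1/3970159) = (-3131132*337004/5 + 2926598)*(-1/3970159) = (-1055204008528/5 + 2926598)*(-1/3970159) = -1055189375538/5*(-1/3970159) = 1055189375538/19850795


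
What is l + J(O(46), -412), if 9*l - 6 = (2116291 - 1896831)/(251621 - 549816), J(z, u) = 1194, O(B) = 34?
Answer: 641194636/536751 ≈ 1194.6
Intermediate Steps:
l = 313942/536751 (l = 2/3 + ((2116291 - 1896831)/(251621 - 549816))/9 = 2/3 + (219460/(-298195))/9 = 2/3 + (219460*(-1/298195))/9 = 2/3 + (1/9)*(-43892/59639) = 2/3 - 43892/536751 = 313942/536751 ≈ 0.58489)
l + J(O(46), -412) = 313942/536751 + 1194 = 641194636/536751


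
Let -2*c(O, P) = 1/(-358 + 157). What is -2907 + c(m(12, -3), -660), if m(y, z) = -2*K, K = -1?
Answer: -1168613/402 ≈ -2907.0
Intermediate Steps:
m(y, z) = 2 (m(y, z) = -2*(-1) = 2)
c(O, P) = 1/402 (c(O, P) = -1/(2*(-358 + 157)) = -½/(-201) = -½*(-1/201) = 1/402)
-2907 + c(m(12, -3), -660) = -2907 + 1/402 = -1168613/402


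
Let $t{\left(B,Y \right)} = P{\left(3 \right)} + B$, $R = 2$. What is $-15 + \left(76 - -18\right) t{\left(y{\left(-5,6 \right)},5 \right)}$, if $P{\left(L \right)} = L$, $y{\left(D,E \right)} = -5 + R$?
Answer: $-15$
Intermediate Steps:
$y{\left(D,E \right)} = -3$ ($y{\left(D,E \right)} = -5 + 2 = -3$)
$t{\left(B,Y \right)} = 3 + B$
$-15 + \left(76 - -18\right) t{\left(y{\left(-5,6 \right)},5 \right)} = -15 + \left(76 - -18\right) \left(3 - 3\right) = -15 + \left(76 + 18\right) 0 = -15 + 94 \cdot 0 = -15 + 0 = -15$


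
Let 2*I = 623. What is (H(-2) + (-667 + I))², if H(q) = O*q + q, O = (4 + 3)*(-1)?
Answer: 471969/4 ≈ 1.1799e+5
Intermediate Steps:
I = 623/2 (I = (½)*623 = 623/2 ≈ 311.50)
O = -7 (O = 7*(-1) = -7)
H(q) = -6*q (H(q) = -7*q + q = -6*q)
(H(-2) + (-667 + I))² = (-6*(-2) + (-667 + 623/2))² = (12 - 711/2)² = (-687/2)² = 471969/4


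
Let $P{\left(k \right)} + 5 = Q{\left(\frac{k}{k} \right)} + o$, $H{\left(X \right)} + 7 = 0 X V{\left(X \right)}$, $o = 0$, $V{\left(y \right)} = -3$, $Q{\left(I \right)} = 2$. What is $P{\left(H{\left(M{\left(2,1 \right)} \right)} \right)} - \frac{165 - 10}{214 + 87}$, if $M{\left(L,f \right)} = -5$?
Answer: $- \frac{1058}{301} \approx -3.5149$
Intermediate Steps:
$H{\left(X \right)} = -7$ ($H{\left(X \right)} = -7 + 0 X \left(-3\right) = -7 + 0 \left(-3\right) = -7 + 0 = -7$)
$P{\left(k \right)} = -3$ ($P{\left(k \right)} = -5 + \left(2 + 0\right) = -5 + 2 = -3$)
$P{\left(H{\left(M{\left(2,1 \right)} \right)} \right)} - \frac{165 - 10}{214 + 87} = -3 - \frac{165 - 10}{214 + 87} = -3 - \frac{155}{301} = - \frac{1058}{301}$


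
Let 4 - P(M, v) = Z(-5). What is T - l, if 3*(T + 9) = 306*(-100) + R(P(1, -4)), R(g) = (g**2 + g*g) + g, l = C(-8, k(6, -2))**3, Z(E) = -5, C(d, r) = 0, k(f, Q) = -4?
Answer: -10152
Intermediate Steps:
P(M, v) = 9 (P(M, v) = 4 - 1*(-5) = 4 + 5 = 9)
l = 0 (l = 0**3 = 0)
R(g) = g + 2*g**2 (R(g) = (g**2 + g**2) + g = 2*g**2 + g = g + 2*g**2)
T = -10152 (T = -9 + (306*(-100) + 9*(1 + 2*9))/3 = -9 + (-30600 + 9*(1 + 18))/3 = -9 + (-30600 + 9*19)/3 = -9 + (-30600 + 171)/3 = -9 + (1/3)*(-30429) = -9 - 10143 = -10152)
T - l = -10152 - 1*0 = -10152 + 0 = -10152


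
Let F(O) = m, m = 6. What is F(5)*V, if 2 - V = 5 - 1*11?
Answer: 48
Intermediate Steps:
F(O) = 6
V = 8 (V = 2 - (5 - 1*11) = 2 - (5 - 11) = 2 - 1*(-6) = 2 + 6 = 8)
F(5)*V = 6*8 = 48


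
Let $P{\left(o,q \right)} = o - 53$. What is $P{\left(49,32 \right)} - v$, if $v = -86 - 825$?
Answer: $907$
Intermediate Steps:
$P{\left(o,q \right)} = -53 + o$
$v = -911$ ($v = -86 - 825 = -911$)
$P{\left(49,32 \right)} - v = \left(-53 + 49\right) - -911 = -4 + 911 = 907$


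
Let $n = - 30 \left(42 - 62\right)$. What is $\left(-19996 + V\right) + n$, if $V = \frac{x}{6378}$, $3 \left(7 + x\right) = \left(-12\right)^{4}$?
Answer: $- \frac{123700783}{6378} \approx -19395.0$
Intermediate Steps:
$n = 600$ ($n = \left(-30\right) \left(-20\right) = 600$)
$x = 6905$ ($x = -7 + \frac{\left(-12\right)^{4}}{3} = -7 + \frac{1}{3} \cdot 20736 = -7 + 6912 = 6905$)
$V = \frac{6905}{6378} \approx 1.0826$
$\left(-19996 + V\right) + n = \left(-19996 + \frac{6905}{6378}\right) + 600 = - \frac{127527583}{6378} + 600 = - \frac{123700783}{6378}$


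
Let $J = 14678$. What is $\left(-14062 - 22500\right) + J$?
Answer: $-21884$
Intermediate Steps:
$\left(-14062 - 22500\right) + J = \left(-14062 - 22500\right) + 14678 = -36562 + 14678 = -21884$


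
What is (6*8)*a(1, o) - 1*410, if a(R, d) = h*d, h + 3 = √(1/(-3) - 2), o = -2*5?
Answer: 1030 - 160*I*√21 ≈ 1030.0 - 733.21*I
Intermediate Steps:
o = -10
h = -3 + I*√21/3 (h = -3 + √(1/(-3) - 2) = -3 + √(-⅓ - 2) = -3 + √(-7/3) = -3 + I*√21/3 ≈ -3.0 + 1.5275*I)
a(R, d) = d*(-3 + I*√21/3) (a(R, d) = (-3 + I*√21/3)*d = d*(-3 + I*√21/3))
(6*8)*a(1, o) - 1*410 = (6*8)*((⅓)*(-10)*(-9 + I*√21)) - 1*410 = 48*(30 - 10*I*√21/3) - 410 = (1440 - 160*I*√21) - 410 = 1030 - 160*I*√21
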